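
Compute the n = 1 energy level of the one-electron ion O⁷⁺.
-870.765 eV

For hydrogen-like ions, the energy levels scale with Z²:
E_n = -13.6057 Z² / n² eV

For O⁷⁺ (Z = 8) at n = 1:
E_1 = -13.6057 × 8² / 1²
E_1 = -13.6057 × 64 / 1
E_1 = -870.7648 / 1
E_1 = -870.765 eV

The energy is 64 times more negative than hydrogen at the same n due to the stronger nuclear charge.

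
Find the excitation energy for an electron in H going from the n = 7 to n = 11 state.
0.16522 eV

The energy levels of a hydrogen-like atom are E_n = -13.6057 eV / n².

Energy at n = 7: E_7 = -13.6057 / 7² = -0.27766735 eV
Energy at n = 11: E_11 = -13.6057 / 11² = -0.11244380 eV

The excitation energy is the difference:
ΔE = E_11 - E_7
ΔE = -0.11244380 - (-0.27766735)
ΔE = 0.16522 eV

Since this is positive, energy must be absorbed (photon absorption).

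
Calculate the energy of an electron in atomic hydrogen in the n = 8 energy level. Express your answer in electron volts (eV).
-0.21259 eV

The energy levels of a hydrogen-like atom are given by:
E_n = -13.6057 eV / n²

For n = 8:
E_8 = -13.6057 eV / 8²
E_8 = -13.6057 eV / 64
E_8 = -0.21259 eV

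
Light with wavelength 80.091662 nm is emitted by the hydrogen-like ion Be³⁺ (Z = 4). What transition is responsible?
n = 5 → n = 3

First, find the photon energy from the wavelength (hc = 1239.84 eV·nm):
E = hc/λ = 1239.84 eV·nm / 80.091662 nm = 15.480263 eV

The energy levels of Be³⁺ satisfy E_n = -13.6057 × 4² / n² eV, so an emission n_i → n_f releases
ΔE = 13.6057 × 4² × (1/n_f² − 1/n_i²) eV.

Setting ΔE equal to the photon energy:
1/n_f² − 1/n_i² = 15.480263 / (13.6057 × 4²) = 0.071111111

Since 1/n_i² must be positive, we need 1/n_f² > 0.071111111, i.e. n_f ≤ 3. For each allowed n_f, solve n_i = (1/n_f² − 0.071111111)^(−1/2) and check whether it is a whole number:
  n_f = 1: 1/n_i² = 1.000000000 − 0.071111111 = 0.928888889 → n_i = 1.038  (not an integer) ✗
  n_f = 2: 1/n_i² = 0.250000000 − 0.071111111 = 0.178888889 → n_i = 2.364  (not an integer) ✗
  n_f = 3: 1/n_i² = 0.111111111 − 0.071111111 = 0.040000000 → n_i = 5.000  → integer, n_i = 5 ✓

Only n_f = 3 gives an integer upper level, n_i = 5.

The transition is from n = 5 to n = 3 (emission).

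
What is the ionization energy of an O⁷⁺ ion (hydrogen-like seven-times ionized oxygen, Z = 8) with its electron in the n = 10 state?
8.71 eV

The ionization energy is the energy needed to remove the electron completely (n → ∞).

For a hydrogen-like ion with Z = 8, E_n = -13.6057 Z² / n² eV.

At n = 10: E_10 = -13.6057 × 8² / 10² = -8.70765 eV
At n = ∞: E_∞ = 0 eV

Ionization energy = E_∞ - E_10 = 0 - (-8.70765) = 8.70765 eV
Ionization energy ≈ 8.71 eV

This is also called the binding energy of the electron in state n = 10.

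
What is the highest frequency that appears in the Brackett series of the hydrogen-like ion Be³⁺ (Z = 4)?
3.28984e+15 Hz

The series limit corresponds to the transition from n = ∞ to n = 4.
This is the highest energy (shortest wavelength) transition in the Brackett series.

E_∞ = 0 eV
E_4 = -13.6057 × 4² / 4² = -13.6057000 eV

Energy at series limit:
ΔE = E_∞ - E_4 = 0 - (-13.6057000) = 13.6057000 eV
E = 13.6057000 eV × (1.602177 × 10⁻¹⁹ J/eV) = 2.1798740e-18 J
f = E/h = 2.1798740e-18 J / (6.62607 × 10⁻³⁴ J·s) = 3.28984e+15 Hz

This energy equals the ionization energy from the n = 4 state of Be³⁺.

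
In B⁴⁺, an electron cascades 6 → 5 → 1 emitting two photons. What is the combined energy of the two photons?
330.694 eV

The energy levels of B⁴⁺ are E_n = -13.6057 × 5² / n² eV.

First transition (6 → 5):
ΔE₁ = |E_5 - E_6|
ΔE₁ = |-13.605700000 - (-9.448402778)| = 4.157297 eV

Second transition (5 → 1):
ΔE₂ = |E_1 - E_5|
ΔE₂ = |-340.142500000 - (-13.605700000)| = 326.536800 eV

Total energy released:
E_total = ΔE₁ + ΔE₂ = 4.157297 + 326.536800 = 330.694 eV

Note: This equals the direct transition 6 → 1: 330.694 eV ✓
Energy is conserved regardless of the path taken.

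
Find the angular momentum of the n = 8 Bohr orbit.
8.44e-34 J·s (or 8ℏ)

In the Bohr model, angular momentum is quantized:
L = nℏ

where ℏ = h/(2π) = 1.0546e-34 J·s

For n = 8:
L = 8 × 1.0546e-34 J·s
L = 8.44e-34 J·s

This can also be written as L = 8ℏ.
The angular momentum is an integer multiple of the reduced Planck constant.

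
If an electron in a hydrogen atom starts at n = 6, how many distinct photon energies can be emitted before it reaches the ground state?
15

The electron can occupy levels n = 1, 2, ..., 6 during de-excitation — that is m = 6 - 1 + 1 = 6 distinct levels.

The number of distinct spectral lines equals the number of ways to choose 2 of these m levels (each pair gives one possible emission transition):

Number of lines = m(m-1)/2 = 6×5/2 = 15

These correspond to all possible transitions between the 6 levels:
6 → 5, 6 → 4, 6 → 3, 6 → 2, 6 → 1, 5 → 4, 5 → 3, 5 → 2...

Each transition produces a photon with a unique energy (and thus wavelength). This count does not depend on Z.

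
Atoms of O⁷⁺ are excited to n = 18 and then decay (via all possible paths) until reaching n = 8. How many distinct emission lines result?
55

The electron can occupy levels n = 8, 9, ..., 18 during de-excitation — that is m = 18 - 8 + 1 = 11 distinct levels.

The number of distinct spectral lines equals the number of ways to choose 2 of these m levels (each pair gives one possible emission transition):

Number of lines = m(m-1)/2 = 11×10/2 = 55

These correspond to all possible transitions between the 11 levels:
18 → 17, 18 → 16, 18 → 15, 18 → 14, 18 → 13, 18 → 12, 18 → 11, 18 → 10...

Each transition produces a photon with a unique energy (and thus wavelength). This count does not depend on Z.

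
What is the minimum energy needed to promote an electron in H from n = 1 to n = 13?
13.525 eV

The energy levels of a hydrogen-like atom are E_n = -13.6057 eV / n².

Energy at n = 1: E_1 = -13.6057 / 1² = -13.605700 eV
Energy at n = 13: E_13 = -13.6057 / 13² = -0.080507 eV

The excitation energy is the difference:
ΔE = E_13 - E_1
ΔE = -0.080507 - (-13.605700)
ΔE = 13.525 eV

Since this is positive, energy must be absorbed (photon absorption).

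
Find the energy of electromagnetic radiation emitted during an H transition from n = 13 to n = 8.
0.132 eV

The energy levels are E_n = -13.6057 eV / n².

Energy at n = 13: E_13 = -13.6057 / 13² = -0.080507 eV
Energy at n = 8: E_8 = -13.6057 / 8² = -0.212589 eV

For emission (electron falling to lower state), the photon energy is:
E_photon = E_13 - E_8 = |-0.080507 - (-0.212589)|
E_photon = 0.132 eV

This energy is carried away by the emitted photon.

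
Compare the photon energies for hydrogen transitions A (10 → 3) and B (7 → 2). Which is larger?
7 → 2

Calculate the energy for each transition:

Transition 10 → 3:
ΔE₁ = |E_3 - E_10| = |-13.6057/3² - (-13.6057/10²)|
ΔE₁ = |-1.51174444444 - (-0.13605700000)| = 1.37568744 eV

Transition 7 → 2:
ΔE₂ = |E_2 - E_7| = |-13.6057/2² - (-13.6057/7²)|
ΔE₂ = |-3.40142500000 - (-0.27766734694)| = 3.12375765 eV

Since 3.12375765 eV > 1.37568744 eV, the transition 7 → 2 emits the more energetic photon.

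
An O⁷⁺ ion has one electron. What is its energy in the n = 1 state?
-870.76480 eV

For hydrogen-like ions, the energy levels scale with Z²:
E_n = -13.6057 Z² / n² eV

For O⁷⁺ (Z = 8) at n = 1:
E_1 = -13.6057 × 8² / 1²
E_1 = -13.6057 × 64 / 1
E_1 = -870.7648 / 1
E_1 = -870.76480 eV

The energy is 64 times more negative than hydrogen at the same n due to the stronger nuclear charge.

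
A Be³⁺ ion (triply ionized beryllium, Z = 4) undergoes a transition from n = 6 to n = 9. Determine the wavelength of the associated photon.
369.06 nm

First, find the transition energy using E_n = -13.6057 Z² / n² eV:
E_6 = -13.6057 × 4² / 6² = -6.046978 eV
E_9 = -13.6057 × 4² / 9² = -2.687546 eV

Photon energy: |ΔE| = |E_9 - E_6| = 3.359432 eV

Convert to wavelength using E = hc/λ with hc = 1239.84 eV·nm:
λ = hc/E = 1239.84 eV·nm / 3.359432 eV
λ = 369.06 nm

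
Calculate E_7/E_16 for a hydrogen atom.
5.224

Using E_n = -13.6057 Z² / n² eV with Z = 1:

E_7 = -13.6057 / 7² = -13.6057 / 49 = -0.277667347 eV
E_16 = -13.6057 / 16² = -13.6057 / 256 = -0.053147266 eV

The ratio is:
E_7/E_16 = (-0.277667347) / (-0.053147266)
E_7/E_16 = (-13.6057/49) / (-13.6057/256)
E_7/E_16 = 256/49
E_7/E_16 = 5.224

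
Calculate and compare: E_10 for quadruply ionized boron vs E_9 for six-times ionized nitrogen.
N⁶⁺ at n = 9 (E = -8.231 eV)

Using E_n = -13.6057 Z² / n² eV:

B⁴⁺ (Z = 5) at n = 10:
E = -13.6057 × 5² / 10² = -13.6057 × 25 / 100 = -3.401425 eV

N⁶⁺ (Z = 7) at n = 9:
E = -13.6057 × 7² / 9² = -13.6057 × 49 / 81 = -8.230609 eV

Since -8.230609 eV < -3.401425 eV,
N⁶⁺ at n = 9 is more tightly bound (requires more energy to ionize).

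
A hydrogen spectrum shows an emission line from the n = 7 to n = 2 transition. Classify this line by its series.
Balmer series

The spectral series in hydrogen are named based on the final (lower) energy level:
- Lyman series: n_final = 1 (ultraviolet)
- Balmer series: n_final = 2 (visible/near-UV)
- Paschen series: n_final = 3 (infrared)
- Brackett series: n_final = 4 (infrared)
- Pfund series: n_final = 5 (far infrared)

Since this transition ends at n = 2, it belongs to the Balmer series.

For reference, this 7 → 2 line has photon energy
ΔE = 13.6057 eV × (1/2² - 1/7²) = 3.123758 eV,
corresponding to wavelength λ = hc/ΔE = 1239.84 eV·nm / 3.123758 eV = 396.91 nm in the visible/near-UV region.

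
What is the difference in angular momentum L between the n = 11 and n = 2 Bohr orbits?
9.49115e-34 J·s (or 9ℏ)

In the Bohr model, L_n = nℏ where ℏ = 1.0545718e-34 J·s.

L_11 = 11ℏ = 1.1600290e-33 J·s
L_2 = 2ℏ = 2.1091436e-34 J·s

ΔL = L_11 - L_2 = (11 - 2)ℏ = 9ℏ
ΔL = 9 × 1.0545718e-34 J·s = 9.49115e-34 J·s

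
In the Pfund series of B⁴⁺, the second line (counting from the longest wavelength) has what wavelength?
186.0500 nm

The lines of a series are numbered from the longest wavelength (smallest ΔE) outward; the second line is the transition from n = n_f + 2 to n_f.
The Pfund series has all transitions ending at n_f = 5.

For B⁴⁺ (Z = 5), the second line (β-line) is the jump from n = 7 to n = 5:
E_7 = -13.6057 × 5² / 7² = -6.94168367 eV
E_5 = -13.6057 × 5² / 5² = -13.60570000 eV
ΔE = E_7 - E_5 = 6.66401633 eV

λ = hc/E = 1239.84 eV·nm / 6.66401633 eV
λ = 186.0500 nm

This is the β-line of the Pfund series in B⁴⁺.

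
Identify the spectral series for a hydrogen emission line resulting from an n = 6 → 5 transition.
Pfund series

The spectral series in hydrogen are named based on the final (lower) energy level:
- Lyman series: n_final = 1 (ultraviolet)
- Balmer series: n_final = 2 (visible/near-UV)
- Paschen series: n_final = 3 (infrared)
- Brackett series: n_final = 4 (infrared)
- Pfund series: n_final = 5 (far infrared)

Since this transition ends at n = 5, it belongs to the Pfund series.

For reference, this 6 → 5 line has photon energy
ΔE = 13.6057 eV × (1/5² - 1/6²) = 0.166291889 eV,
corresponding to wavelength λ = hc/ΔE = 1239.84 eV·nm / 0.166291889 eV = 7455.806 nm in the far infrared region.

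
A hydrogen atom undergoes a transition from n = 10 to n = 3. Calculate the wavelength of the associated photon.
901.251 nm

First, find the transition energy using E_n = -13.6057 / n² eV:
E_10 = -13.6057 / 10² = -0.1360570 eV
E_3 = -13.6057 / 3² = -1.5117444 eV

Photon energy: |ΔE| = |E_3 - E_10| = 1.3756874 eV

Convert to wavelength using E = hc/λ with hc = 1239.84 eV·nm:
λ = hc/E = 1239.84 eV·nm / 1.3756874 eV
λ = 901.251 nm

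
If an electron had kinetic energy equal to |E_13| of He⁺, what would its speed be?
3.366e+05 m/s (or 0.11227% of c)

The binding energy at n = 13 for He⁺ is:
E_13 = -13.6057 × 2²/13² = -0.3220284 eV
|E_13| = 0.3220284 eV

Convert to Joules:
KE = 0.3220284 eV × (1.602177 × 10⁻¹⁹ J/eV) = 5.15946e-20 J

Using KE = ½mv²:
v = √(2·KE/m_e)
v = √(2 × 5.15946e-20 J / 9.10938 × 10⁻³¹ kg)
v = 3.366e+05 m/s

This is approximately 0.11227% the speed of light.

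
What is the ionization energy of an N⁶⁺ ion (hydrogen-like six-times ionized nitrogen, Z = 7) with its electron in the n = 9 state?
8.23 eV

The ionization energy is the energy needed to remove the electron completely (n → ∞).

For a hydrogen-like ion with Z = 7, E_n = -13.6057 Z² / n² eV.

At n = 9: E_9 = -13.6057 × 7² / 9² = -8.23061 eV
At n = ∞: E_∞ = 0 eV

Ionization energy = E_∞ - E_9 = 0 - (-8.23061) = 8.23061 eV
Ionization energy ≈ 8.23 eV

This is also called the binding energy of the electron in state n = 9.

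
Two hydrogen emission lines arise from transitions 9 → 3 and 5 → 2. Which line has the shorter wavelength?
5 → 2

Calculate the energy for each transition:

Transition 9 → 3:
ΔE₁ = |E_3 - E_9| = |-13.6057/3² - (-13.6057/9²)|
ΔE₁ = |-1.51174444 - (-0.16797160)| = 1.34377 eV

Transition 5 → 2:
ΔE₂ = |E_2 - E_5| = |-13.6057/2² - (-13.6057/5²)|
ΔE₂ = |-3.40142500 - (-0.54422800)| = 2.85720 eV

Since 2.85720 eV > 1.34377 eV, the transition 5 → 2 emits the more energetic photon.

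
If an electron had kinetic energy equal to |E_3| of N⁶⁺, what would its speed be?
5.1046e+06 m/s (or 1.702716% of c)

The binding energy at n = 3 for N⁶⁺ is:
E_3 = -13.6057 × 7²/3² = -74.07547778 eV
|E_3| = 74.07547778 eV

Convert to Joules:
KE = 74.07547778 eV × (1.602177 × 10⁻¹⁹ J/eV) = 1.186820e-17 J

Using KE = ½mv²:
v = √(2·KE/m_e)
v = √(2 × 1.186820e-17 J / 9.10938 × 10⁻³¹ kg)
v = 5.1046e+06 m/s

This is approximately 1.702716% the speed of light.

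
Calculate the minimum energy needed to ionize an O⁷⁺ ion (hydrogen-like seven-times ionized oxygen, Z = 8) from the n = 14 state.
4.44268 eV

The ionization energy is the energy needed to remove the electron completely (n → ∞).

For a hydrogen-like ion with Z = 8, E_n = -13.6057 Z² / n² eV.

At n = 14: E_14 = -13.6057 × 8² / 14² = -4.44267755 eV
At n = ∞: E_∞ = 0 eV

Ionization energy = E_∞ - E_14 = 0 - (-4.44267755) = 4.44267755 eV
Ionization energy ≈ 4.44268 eV

This is also called the binding energy of the electron in state n = 14.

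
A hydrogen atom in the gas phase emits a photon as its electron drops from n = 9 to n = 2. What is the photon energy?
3.233453 eV

The energy levels are E_n = -13.6057 eV / n².

Energy at n = 9: E_9 = -13.6057 / 9² = -0.167971605 eV
Energy at n = 2: E_2 = -13.6057 / 2² = -3.401425000 eV

For emission (electron falling to lower state), the photon energy is:
E_photon = E_9 - E_2 = |-0.167971605 - (-3.401425000)|
E_photon = 3.233453 eV

This energy is carried away by the emitted photon.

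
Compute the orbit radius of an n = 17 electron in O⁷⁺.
1.91165 nm (or 19.11653 Å)

The Bohr radius formula is:
r_n = n² a₀ / Z

where a₀ = 0.05291772 nm is the Bohr radius.

For O⁷⁺ (Z = 8) at n = 17:
r_17 = 17² × 0.05291772 nm / 8
r_17 = 289 × 0.05291772 nm / 8
r_17 = 15.293221 nm / 8
r_17 = 1.91165 nm

The electron orbits at approximately 1.91165 nm from the nucleus.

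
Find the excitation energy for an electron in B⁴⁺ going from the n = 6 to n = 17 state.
8.2714 eV

The energy levels of a hydrogen-like atom are E_n = -13.6057 Z² eV / n².

Energy at n = 6: E_6 = -13.6057 × 5² / 6² = -9.4484028 eV
Energy at n = 17: E_17 = -13.6057 × 5² / 17² = -1.1769637 eV

The excitation energy is the difference:
ΔE = E_17 - E_6
ΔE = -1.1769637 - (-9.4484028)
ΔE = 8.2714 eV

Since this is positive, energy must be absorbed (photon absorption).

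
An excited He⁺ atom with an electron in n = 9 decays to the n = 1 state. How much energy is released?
53.751 eV

The energy levels are E_n = -13.6057 Z² eV / n².

Energy at n = 9: E_9 = -13.6057 × 2² / 9² = -0.671886 eV
Energy at n = 1: E_1 = -13.6057 × 2² / 1² = -54.422800 eV

For emission (electron falling to lower state), the photon energy is:
E_photon = E_9 - E_1 = |-0.671886 - (-54.422800)|
E_photon = 53.751 eV

This energy is carried away by the emitted photon.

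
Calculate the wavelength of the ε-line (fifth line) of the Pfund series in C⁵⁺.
84.376401 nm

The lines of a series are numbered from the longest wavelength (smallest ΔE) outward; the fifth line is the transition from n = n_f + 5 to n_f.
The Pfund series has all transitions ending at n_f = 5.

For C⁵⁺ (Z = 6), the fifth line (ε-line) is the jump from n = 10 to n = 5:
E_10 = -13.6057 × 6² / 10² = -4.89805200 eV
E_5 = -13.6057 × 6² / 5² = -19.59220800 eV
ΔE = E_10 - E_5 = 14.69415600 eV

λ = hc/E = 1239.84 eV·nm / 14.69415600 eV
λ = 84.376401 nm

This is the ε-line of the Pfund series in C⁵⁺.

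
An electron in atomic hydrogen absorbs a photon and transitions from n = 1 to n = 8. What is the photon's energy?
13.3931 eV

The energy levels of a hydrogen-like atom are E_n = -13.6057 eV / n².

Energy at n = 1: E_1 = -13.6057 / 1² = -13.6057000 eV
Energy at n = 8: E_8 = -13.6057 / 8² = -0.2125891 eV

The excitation energy is the difference:
ΔE = E_8 - E_1
ΔE = -0.2125891 - (-13.6057000)
ΔE = 13.3931 eV

Since this is positive, energy must be absorbed (photon absorption).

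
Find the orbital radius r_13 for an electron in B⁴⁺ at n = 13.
1.788619 nm (or 17.886190 Å)

The Bohr radius formula is:
r_n = n² a₀ / Z

where a₀ = 0.052917721 nm is the Bohr radius.

For B⁴⁺ (Z = 5) at n = 13:
r_13 = 13² × 0.052917721 nm / 5
r_13 = 169 × 0.052917721 nm / 5
r_13 = 8.9430948 nm / 5
r_13 = 1.788619 nm

The electron orbits at approximately 1.788619 nm from the nucleus.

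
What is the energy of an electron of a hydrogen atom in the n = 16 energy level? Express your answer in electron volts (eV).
-0.053 eV

The energy levels of a hydrogen-like atom are given by:
E_n = -13.6057 eV / n²

For n = 16:
E_16 = -13.6057 eV / 16²
E_16 = -13.6057 eV / 256
E_16 = -0.053 eV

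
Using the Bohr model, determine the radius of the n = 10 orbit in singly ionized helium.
2.64589 nm (or 26.45886 Å)

The Bohr radius formula is:
r_n = n² a₀ / Z

where a₀ = 0.05291772 nm is the Bohr radius.

For He⁺ (Z = 2) at n = 10:
r_10 = 10² × 0.05291772 nm / 2
r_10 = 100 × 0.05291772 nm / 2
r_10 = 5.291772 nm / 2
r_10 = 2.64589 nm

The electron orbits at approximately 2.64589 nm from the nucleus.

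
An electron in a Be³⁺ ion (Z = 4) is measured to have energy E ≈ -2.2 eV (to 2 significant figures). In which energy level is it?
n = 10

The exact energy levels follow E_n = -13.6057 Z² / n² eV with Z = 4.

The measured value (-2.2 eV) is reported to only 2 significant figures, so we must test candidate n values and see which one matches to that precision.

Candidate energies:
  n = 8:  E = -13.6057 × 4² / 8² = -3.40143 eV
  n = 9:  E = -13.6057 × 4² / 9² = -2.68755 eV
  n = 10:  E = -13.6057 × 4² / 10² = -2.17691 eV  ← matches
  n = 11:  E = -13.6057 × 4² / 11² = -1.79910 eV
  n = 12:  E = -13.6057 × 4² / 12² = -1.51174 eV

Checking against the measurement of -2.2 eV (2 sig figs), only n = 10 agrees:
E_10 = -2.17691 eV, which rounds to -2.2 eV ✓

Therefore n = 10.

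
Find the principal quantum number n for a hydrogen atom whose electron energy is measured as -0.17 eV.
n = 9

The exact energy levels follow E_n = -13.6057 eV / n².

The measured value (-0.17 eV) is reported to only 2 significant figures, so we must test candidate n values and see which one matches to that precision.

Candidate energies:
  n = 7:  E = -13.6057/7² = -0.277667 eV
  n = 8:  E = -13.6057/8² = -0.212589 eV
  n = 9:  E = -13.6057/9² = -0.167972 eV  ← matches
  n = 10:  E = -13.6057/10² = -0.136057 eV
  n = 11:  E = -13.6057/11² = -0.112444 eV

Checking against the measurement of -0.17 eV (2 sig figs), only n = 9 agrees:
E_9 = -0.167972 eV, which rounds to -0.17 eV ✓

Therefore n = 9.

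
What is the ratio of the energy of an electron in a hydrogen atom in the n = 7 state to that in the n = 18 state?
6.612245

Using E_n = -13.6057 Z² / n² eV with Z = 1:

E_7 = -13.6057 / 7² = -13.6057 / 49 = -0.277667346939 eV
E_18 = -13.6057 / 18² = -13.6057 / 324 = -0.041992901235 eV

The ratio is:
E_7/E_18 = (-0.277667346939) / (-0.041992901235)
E_7/E_18 = (-13.6057/49) / (-13.6057/324)
E_7/E_18 = 324/49
E_7/E_18 = 6.612245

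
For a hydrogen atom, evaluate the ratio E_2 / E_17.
72.2500

Using E_n = -13.6057 Z² / n² eV with Z = 1:

E_2 = -13.6057 / 2² = -13.6057 / 4 = -3.4014250000 eV
E_17 = -13.6057 / 17² = -13.6057 / 289 = -0.0470785467 eV

The ratio is:
E_2/E_17 = (-3.4014250000) / (-0.0470785467)
E_2/E_17 = (-13.6057/4) / (-13.6057/289)
E_2/E_17 = 289/4
E_2/E_17 = 72.2500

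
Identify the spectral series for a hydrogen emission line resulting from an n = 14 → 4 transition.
Brackett series

The spectral series in hydrogen are named based on the final (lower) energy level:
- Lyman series: n_final = 1 (ultraviolet)
- Balmer series: n_final = 2 (visible/near-UV)
- Paschen series: n_final = 3 (infrared)
- Brackett series: n_final = 4 (infrared)
- Pfund series: n_final = 5 (far infrared)

Since this transition ends at n = 4, it belongs to the Brackett series.

For reference, this 14 → 4 line has photon energy
ΔE = 13.6057 eV × (1/4² - 1/14²) = 0.7809394133 eV,
corresponding to wavelength λ = hc/ΔE = 1239.84 eV·nm / 0.7809394133 eV = 1587.6264 nm in the infrared region.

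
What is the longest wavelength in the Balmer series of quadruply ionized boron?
26.24 nm

The longest wavelength corresponds to the smallest energy transition in the series.
The Balmer series has all transitions ending at n_f = 2.

For B⁴⁺ (Z = 5), the first line (α-line) is the jump from n = 3 to n = 2:
E_3 = -13.6057 × 5² / 3² = -37.7936 eV
E_2 = -13.6057 × 5² / 2² = -85.0356 eV
ΔE = E_3 - E_2 = 47.2420 eV

λ = hc/E = 1239.84 eV·nm / 47.2420 eV
λ = 26.24 nm

This is the α-line of the Balmer series in B⁴⁺.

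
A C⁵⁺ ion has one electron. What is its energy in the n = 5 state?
-19.5922 eV

For hydrogen-like ions, the energy levels scale with Z²:
E_n = -13.6057 Z² / n² eV

For C⁵⁺ (Z = 6) at n = 5:
E_5 = -13.6057 × 6² / 5²
E_5 = -13.6057 × 36 / 25
E_5 = -489.8052 / 25
E_5 = -19.5922 eV

The energy is 36 times more negative than hydrogen at the same n due to the stronger nuclear charge.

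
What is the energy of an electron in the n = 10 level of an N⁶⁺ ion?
-6.666793 eV

For hydrogen-like ions, the energy levels scale with Z²:
E_n = -13.6057 Z² / n² eV

For N⁶⁺ (Z = 7) at n = 10:
E_10 = -13.6057 × 7² / 10²
E_10 = -13.6057 × 49 / 100
E_10 = -666.6793 / 100
E_10 = -6.666793 eV

The energy is 49 times more negative than hydrogen at the same n due to the stronger nuclear charge.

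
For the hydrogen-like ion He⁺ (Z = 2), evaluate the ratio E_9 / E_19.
4.4568

Using E_n = -13.6057 Z² / n² eV with Z = 2:

E_9 = -13.6057 × 2² / 9² = -54.4228 / 81 = -0.6718864198 eV
E_19 = -13.6057 × 2² / 19² = -54.4228 / 361 = -0.1507556787 eV

The ratio is:
E_9/E_19 = (-0.6718864198) / (-0.1507556787)
E_9/E_19 = (-54.4228/81) / (-54.4228/361)
E_9/E_19 = 361/81
E_9/E_19 = 4.4568
(Note: the Z² factors cancel in the ratio.)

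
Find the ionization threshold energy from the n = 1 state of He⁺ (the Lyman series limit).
54.4228 eV

The series limit corresponds to the transition from n = ∞ to n = 1.
This is the highest energy (shortest wavelength) transition in the Lyman series.

E_∞ = 0 eV
E_1 = -13.6057 × 2² / 1² = -54.4228 eV

Energy at series limit:
ΔE = E_∞ - E_1 = 0 - (-54.4228) = 54.4228 eV

This energy equals the ionization energy from the n = 1 state of He⁺.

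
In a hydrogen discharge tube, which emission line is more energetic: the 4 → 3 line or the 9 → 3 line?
9 → 3

Calculate the energy for each transition:

Transition 4 → 3:
ΔE₁ = |E_3 - E_4| = |-13.6057/3² - (-13.6057/4²)|
ΔE₁ = |-1.511744444 - (-0.850356250)| = 0.661388 eV

Transition 9 → 3:
ΔE₂ = |E_3 - E_9| = |-13.6057/3² - (-13.6057/9²)|
ΔE₂ = |-1.511744444 - (-0.167971605)| = 1.343773 eV

Since 1.343773 eV > 0.661388 eV, the transition 9 → 3 emits the more energetic photon.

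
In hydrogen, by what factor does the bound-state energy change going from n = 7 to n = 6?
1.36

Using E_n = -13.6057 Z² / n² eV with Z = 1:

E_6 = -13.6057 / 6² = -13.6057 / 36 = -0.37793611 eV
E_7 = -13.6057 / 7² = -13.6057 / 49 = -0.27766735 eV

The ratio is:
E_6/E_7 = (-0.37793611) / (-0.27766735)
E_6/E_7 = (-13.6057/36) / (-13.6057/49)
E_6/E_7 = 49/36
E_6/E_7 = 1.36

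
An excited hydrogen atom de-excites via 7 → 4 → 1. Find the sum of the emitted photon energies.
13.32803 eV

The energy levels of hydrogen are E_n = -13.6057 / n² eV.

First transition (7 → 4):
ΔE₁ = |E_4 - E_7|
ΔE₁ = |-0.85035625000 - (-0.27766734694)| = 0.57268890 eV

Second transition (4 → 1):
ΔE₂ = |E_1 - E_4|
ΔE₂ = |-13.60570000000 - (-0.85035625000)| = 12.75534375 eV

Total energy released:
E_total = ΔE₁ + ΔE₂ = 0.57268890 + 12.75534375 = 13.32803 eV

Note: This equals the direct transition 7 → 1: 13.32803 eV ✓
Energy is conserved regardless of the path taken.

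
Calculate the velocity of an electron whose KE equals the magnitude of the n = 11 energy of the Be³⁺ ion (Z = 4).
7.955e+05 m/s (or 0.27% of c)

The binding energy at n = 11 for Be³⁺ is:
E_11 = -13.6057 × 4²/11² = -1.799101 eV
|E_11| = 1.799101 eV

Convert to Joules:
KE = 1.799101 eV × (1.602177 × 10⁻¹⁹ J/eV) = 2.88248e-19 J

Using KE = ½mv²:
v = √(2·KE/m_e)
v = √(2 × 2.88248e-19 J / 9.10938 × 10⁻³¹ kg)
v = 7.955e+05 m/s

This is approximately 0.27% the speed of light.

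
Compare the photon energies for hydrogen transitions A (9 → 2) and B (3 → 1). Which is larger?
3 → 1

Calculate the energy for each transition:

Transition 9 → 2:
ΔE₁ = |E_2 - E_9| = |-13.6057/2² - (-13.6057/9²)|
ΔE₁ = |-3.401425000000 - (-0.167971604938)| = 3.233453395 eV

Transition 3 → 1:
ΔE₂ = |E_1 - E_3| = |-13.6057/1² - (-13.6057/3²)|
ΔE₂ = |-13.605700000000 - (-1.511744444444)| = 12.093955556 eV

Since 12.093955556 eV > 3.233453395 eV, the transition 3 → 1 emits the more energetic photon.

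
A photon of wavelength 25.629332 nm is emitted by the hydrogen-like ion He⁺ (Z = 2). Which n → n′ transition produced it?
n = 3 → n = 1

First, find the photon energy from the wavelength (hc = 1239.84 eV·nm):
E = hc/λ = 1239.84 eV·nm / 25.629332 nm = 48.375822 eV

The energy levels of He⁺ satisfy E_n = -13.6057 × 2² / n² eV, so an emission n_i → n_f releases
ΔE = 13.6057 × 2² × (1/n_f² − 1/n_i²) eV.

Setting ΔE equal to the photon energy:
1/n_f² − 1/n_i² = 48.375822 / (13.6057 × 2²) = 0.88888888

Since 1/n_i² must be positive, we need 1/n_f² > 0.88888888, i.e. n_f ≤ 1. For each allowed n_f, solve n_i = (1/n_f² − 0.88888888)^(−1/2) and check whether it is a whole number:
  n_f = 1: 1/n_i² = 1.00000000 − 0.88888888 = 0.11111112 → n_i = 3.000  → integer, n_i = 3 ✓

Only n_f = 1 gives an integer upper level, n_i = 3.

The transition is from n = 3 to n = 1 (emission).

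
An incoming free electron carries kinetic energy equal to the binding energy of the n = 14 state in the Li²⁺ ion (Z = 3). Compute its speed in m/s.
4.688e+05 m/s (or 0.16% of c)

The binding energy at n = 14 for Li²⁺ is:
E_14 = -13.6057 × 3²/14² = -0.6247515 eV
|E_14| = 0.6247515 eV

Convert to Joules:
KE = 0.6247515 eV × (1.602177 × 10⁻¹⁹ J/eV) = 1.00096e-19 J

Using KE = ½mv²:
v = √(2·KE/m_e)
v = √(2 × 1.00096e-19 J / 9.10938 × 10⁻³¹ kg)
v = 4.688e+05 m/s

This is approximately 0.16% the speed of light.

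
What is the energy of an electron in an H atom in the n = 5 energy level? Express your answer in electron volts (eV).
-0.54423 eV

The energy levels of a hydrogen-like atom are given by:
E_n = -13.6057 eV / n²

For n = 5:
E_5 = -13.6057 eV / 5²
E_5 = -13.6057 eV / 25
E_5 = -0.54423 eV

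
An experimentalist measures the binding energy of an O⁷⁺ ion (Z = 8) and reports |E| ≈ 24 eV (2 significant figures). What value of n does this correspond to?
n = 6

The exact energy levels follow E_n = -13.6057 Z² / n² eV with Z = 8.

The measured value (-24 eV) is reported to only 2 significant figures, so we must test candidate n values and see which one matches to that precision.

Candidate energies:
  n = 4:  E = -13.6057 × 8² / 4² = -54.42280 eV
  n = 5:  E = -13.6057 × 8² / 5² = -34.83059 eV
  n = 6:  E = -13.6057 × 8² / 6² = -24.18791 eV  ← matches
  n = 7:  E = -13.6057 × 8² / 7² = -17.77071 eV
  n = 8:  E = -13.6057 × 8² / 8² = -13.60570 eV

Checking against the measurement of -24 eV (2 sig figs), only n = 6 agrees:
E_6 = -24.18791 eV, which rounds to -24 eV ✓

Therefore n = 6.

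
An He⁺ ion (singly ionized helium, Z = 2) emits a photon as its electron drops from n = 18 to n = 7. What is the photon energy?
0.9427 eV

The energy levels are E_n = -13.6057 Z² eV / n².

Energy at n = 18: E_18 = -13.6057 × 2² / 18² = -0.1679716 eV
Energy at n = 7: E_7 = -13.6057 × 2² / 7² = -1.1106694 eV

For emission (electron falling to lower state), the photon energy is:
E_photon = E_18 - E_7 = |-0.1679716 - (-1.1106694)|
E_photon = 0.9427 eV

This energy is carried away by the emitted photon.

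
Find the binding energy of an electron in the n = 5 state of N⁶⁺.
26.667172 eV

The ionization energy is the energy needed to remove the electron completely (n → ∞).

For a hydrogen-like ion with Z = 7, E_n = -13.6057 Z² / n² eV.

At n = 5: E_5 = -13.6057 × 7² / 5² = -26.667172000 eV
At n = ∞: E_∞ = 0 eV

Ionization energy = E_∞ - E_5 = 0 - (-26.667172000) = 26.667172000 eV
Ionization energy ≈ 26.667172 eV

This is also called the binding energy of the electron in state n = 5.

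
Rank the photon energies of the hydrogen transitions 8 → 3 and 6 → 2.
6 → 2

Calculate the energy for each transition:

Transition 8 → 3:
ΔE₁ = |E_3 - E_8| = |-13.6057/3² - (-13.6057/8²)|
ΔE₁ = |-1.51174444444 - (-0.21258906250)| = 1.29915538 eV

Transition 6 → 2:
ΔE₂ = |E_2 - E_6| = |-13.6057/2² - (-13.6057/6²)|
ΔE₂ = |-3.40142500000 - (-0.37793611111)| = 3.02348889 eV

Since 3.02348889 eV > 1.29915538 eV, the transition 6 → 2 emits the more energetic photon.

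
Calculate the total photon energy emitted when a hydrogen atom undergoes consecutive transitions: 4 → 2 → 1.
12.755344 eV

The energy levels of hydrogen are E_n = -13.6057 / n² eV.

First transition (4 → 2):
ΔE₁ = |E_2 - E_4|
ΔE₁ = |-3.401425000000 - (-0.850356250000)| = 2.551068750 eV

Second transition (2 → 1):
ΔE₂ = |E_1 - E_2|
ΔE₂ = |-13.605700000000 - (-3.401425000000)| = 10.204275000 eV

Total energy released:
E_total = ΔE₁ + ΔE₂ = 2.551068750 + 10.204275000 = 12.755344 eV

Note: This equals the direct transition 4 → 1: 12.755344 eV ✓
Energy is conserved regardless of the path taken.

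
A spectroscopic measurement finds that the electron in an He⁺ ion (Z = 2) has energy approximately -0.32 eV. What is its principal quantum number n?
n = 13

The exact energy levels follow E_n = -13.6057 Z² / n² eV with Z = 2.

The measured value (-0.32 eV) is reported to only 2 significant figures, so we must test candidate n values and see which one matches to that precision.

Candidate energies:
  n = 11:  E = -13.6057 × 2² / 11² = -0.44978 eV
  n = 12:  E = -13.6057 × 2² / 12² = -0.37794 eV
  n = 13:  E = -13.6057 × 2² / 13² = -0.32203 eV  ← matches
  n = 14:  E = -13.6057 × 2² / 14² = -0.27767 eV
  n = 15:  E = -13.6057 × 2² / 15² = -0.24188 eV

Checking against the measurement of -0.32 eV (2 sig figs), only n = 13 agrees:
E_13 = -0.32203 eV, which rounds to -0.32 eV ✓

Therefore n = 13.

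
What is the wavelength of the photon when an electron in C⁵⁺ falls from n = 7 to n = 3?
27.90749 nm

First, find the transition energy using E_n = -13.6057 Z² / n² eV:
E_7 = -13.6057 × 6² / 7² = -9.9960245 eV
E_3 = -13.6057 × 6² / 3² = -54.4228000 eV

Photon energy: |ΔE| = |E_3 - E_7| = 44.4267755 eV

Convert to wavelength using E = hc/λ with hc = 1239.84 eV·nm:
λ = hc/E = 1239.84 eV·nm / 44.4267755 eV
λ = 27.90749 nm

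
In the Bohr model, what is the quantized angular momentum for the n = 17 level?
1.79e-33 J·s (or 17ℏ)

In the Bohr model, angular momentum is quantized:
L = nℏ

where ℏ = h/(2π) = 1.0546e-34 J·s

For n = 17:
L = 17 × 1.0546e-34 J·s
L = 1.79e-33 J·s

This can also be written as L = 17ℏ.
The angular momentum is an integer multiple of the reduced Planck constant.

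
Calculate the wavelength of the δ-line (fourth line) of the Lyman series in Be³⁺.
5.93272 nm

The lines of a series are numbered from the longest wavelength (smallest ΔE) outward; the fourth line is the transition from n = n_f + 4 to n_f.
The Lyman series has all transitions ending at n_f = 1.

For Be³⁺ (Z = 4), the fourth line (δ-line) is the jump from n = 5 to n = 1:
E_5 = -13.6057 × 4² / 5² = -8.7076480 eV
E_1 = -13.6057 × 4² / 1² = -217.6912000 eV
ΔE = E_5 - E_1 = 208.9835520 eV

λ = hc/E = 1239.84 eV·nm / 208.9835520 eV
λ = 5.93272 nm

This is the δ-line of the Lyman series in Be³⁺.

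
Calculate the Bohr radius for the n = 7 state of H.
2.5930 nm (or 25.9297 Å)

The Bohr radius formula is:
r_n = n² a₀ / Z

where a₀ = 0.0529177 nm is the Bohr radius.

For H (Z = 1) at n = 7:
r_7 = 7² × 0.0529177 nm / 1
r_7 = 49 × 0.0529177 nm / 1
r_7 = 2.59297 nm / 1
r_7 = 2.5930 nm

The electron orbits at approximately 2.5930 nm from the nucleus.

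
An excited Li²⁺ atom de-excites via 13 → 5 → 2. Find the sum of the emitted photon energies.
29.888 eV

The energy levels of Li²⁺ are E_n = -13.6057 × 3² / n² eV.

First transition (13 → 5):
ΔE₁ = |E_5 - E_13|
ΔE₁ = |-4.898052000 - (-0.724563905)| = 4.173488 eV

Second transition (5 → 2):
ΔE₂ = |E_2 - E_5|
ΔE₂ = |-30.612825000 - (-4.898052000)| = 25.714773 eV

Total energy released:
E_total = ΔE₁ + ΔE₂ = 4.173488 + 25.714773 = 29.888 eV

Note: This equals the direct transition 13 → 2: 29.888 eV ✓
Energy is conserved regardless of the path taken.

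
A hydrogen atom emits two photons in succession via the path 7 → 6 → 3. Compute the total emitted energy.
1.2341 eV

The energy levels of hydrogen are E_n = -13.6057 / n² eV.

First transition (7 → 6):
ΔE₁ = |E_6 - E_7|
ΔE₁ = |-0.3779361111 - (-0.2776673469)| = 0.1002688 eV

Second transition (6 → 3):
ΔE₂ = |E_3 - E_6|
ΔE₂ = |-1.5117444444 - (-0.3779361111)| = 1.1338083 eV

Total energy released:
E_total = ΔE₁ + ΔE₂ = 0.1002688 + 1.1338083 = 1.2341 eV

Note: This equals the direct transition 7 → 3: 1.2341 eV ✓
Energy is conserved regardless of the path taken.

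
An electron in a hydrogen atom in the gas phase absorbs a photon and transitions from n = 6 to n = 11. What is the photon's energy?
0.265 eV

The energy levels of a hydrogen-like atom are E_n = -13.6057 eV / n².

Energy at n = 6: E_6 = -13.6057 / 6² = -0.377936 eV
Energy at n = 11: E_11 = -13.6057 / 11² = -0.112444 eV

The excitation energy is the difference:
ΔE = E_11 - E_6
ΔE = -0.112444 - (-0.377936)
ΔE = 0.265 eV

Since this is positive, energy must be absorbed (photon absorption).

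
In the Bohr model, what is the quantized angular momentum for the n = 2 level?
2.1091e-34 J·s (or 2ℏ)

In the Bohr model, angular momentum is quantized:
L = nℏ

where ℏ = h/(2π) = 1.054572e-34 J·s

For n = 2:
L = 2 × 1.054572e-34 J·s
L = 2.1091e-34 J·s

This can also be written as L = 2ℏ.
The angular momentum is an integer multiple of the reduced Planck constant.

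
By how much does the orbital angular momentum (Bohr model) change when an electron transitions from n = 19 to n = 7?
1.26549e-33 J·s (or 12ℏ)

In the Bohr model, L_n = nℏ where ℏ = 1.0545718e-34 J·s.

L_19 = 19ℏ = 2.0036864e-33 J·s
L_7 = 7ℏ = 7.3820026e-34 J·s

ΔL = L_19 - L_7 = (19 - 7)ℏ = 12ℏ
ΔL = 12 × 1.0545718e-34 J·s = 1.26549e-33 J·s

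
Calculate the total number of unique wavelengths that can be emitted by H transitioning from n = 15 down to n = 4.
66

The electron can occupy levels n = 4, 5, ..., 15 during de-excitation — that is m = 15 - 4 + 1 = 12 distinct levels.

The number of distinct spectral lines equals the number of ways to choose 2 of these m levels (each pair gives one possible emission transition):

Number of lines = m(m-1)/2 = 12×11/2 = 66

These correspond to all possible transitions between the 12 levels:
15 → 14, 15 → 13, 15 → 12, 15 → 11, 15 → 10, 15 → 9, 15 → 8, 15 → 7...

Each transition produces a photon with a unique energy (and thus wavelength). This count does not depend on Z.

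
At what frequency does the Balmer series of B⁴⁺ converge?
2.05615e+16 Hz

The series limit corresponds to the transition from n = ∞ to n = 2.
This is the highest energy (shortest wavelength) transition in the Balmer series.

E_∞ = 0 eV
E_2 = -13.6057 × 5² / 2² = -85.0356250 eV

Energy at series limit:
ΔE = E_∞ - E_2 = 0 - (-85.0356250) = 85.0356250 eV
E = 85.0356250 eV × (1.602177 × 10⁻¹⁹ J/eV) = 1.3624212e-17 J
f = E/h = 1.3624212e-17 J / (6.62607 × 10⁻³⁴ J·s) = 2.05615e+16 Hz

This energy equals the ionization energy from the n = 2 state of B⁴⁺.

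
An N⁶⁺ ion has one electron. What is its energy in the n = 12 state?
-4.63 eV

For hydrogen-like ions, the energy levels scale with Z²:
E_n = -13.6057 Z² / n² eV

For N⁶⁺ (Z = 7) at n = 12:
E_12 = -13.6057 × 7² / 12²
E_12 = -13.6057 × 49 / 144
E_12 = -666.6793 / 144
E_12 = -4.63 eV

The energy is 49 times more negative than hydrogen at the same n due to the stronger nuclear charge.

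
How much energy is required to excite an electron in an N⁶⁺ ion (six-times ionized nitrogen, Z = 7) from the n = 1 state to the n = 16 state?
664.075 eV

The energy levels of a hydrogen-like atom are E_n = -13.6057 Z² eV / n².

Energy at n = 1: E_1 = -13.6057 × 7² / 1² = -666.679300 eV
Energy at n = 16: E_16 = -13.6057 × 7² / 16² = -2.604216 eV

The excitation energy is the difference:
ΔE = E_16 - E_1
ΔE = -2.604216 - (-666.679300)
ΔE = 664.075 eV

Since this is positive, energy must be absorbed (photon absorption).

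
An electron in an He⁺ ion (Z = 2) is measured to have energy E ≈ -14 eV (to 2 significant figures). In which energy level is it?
n = 2

The exact energy levels follow E_n = -13.6057 Z² / n² eV with Z = 2.

The measured value (-14 eV) is reported to only 2 significant figures, so we must test candidate n values and see which one matches to that precision.

Candidate energies:
  n = 1:  E = -13.6057 × 2² / 1² = -54.42280 eV
  n = 2:  E = -13.6057 × 2² / 2² = -13.60570 eV  ← matches
  n = 3:  E = -13.6057 × 2² / 3² = -6.04698 eV
  n = 4:  E = -13.6057 × 2² / 4² = -3.40143 eV

Checking against the measurement of -14 eV (2 sig figs), only n = 2 agrees:
E_2 = -13.60570 eV, which rounds to -14 eV ✓

Therefore n = 2.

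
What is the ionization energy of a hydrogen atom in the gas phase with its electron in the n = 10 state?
0.13606 eV

The ionization energy is the energy needed to remove the electron completely (n → ∞).

For hydrogen, E_n = -13.6057 eV / n².

At n = 10: E_10 = -13.6057 / 10² = -0.13605700 eV
At n = ∞: E_∞ = 0 eV

Ionization energy = E_∞ - E_10 = 0 - (-0.13605700) = 0.13605700 eV
Ionization energy ≈ 0.13606 eV

This is also called the binding energy of the electron in state n = 10.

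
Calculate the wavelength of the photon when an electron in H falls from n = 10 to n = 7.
8755.2924 nm

First, find the transition energy using E_n = -13.6057 / n² eV:
E_10 = -13.6057 / 10² = -0.1360570000 eV
E_7 = -13.6057 / 7² = -0.2776673469 eV

Photon energy: |ΔE| = |E_7 - E_10| = 0.1416103469 eV

Convert to wavelength using E = hc/λ with hc = 1239.84 eV·nm:
λ = hc/E = 1239.84 eV·nm / 0.1416103469 eV
λ = 8755.2924 nm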